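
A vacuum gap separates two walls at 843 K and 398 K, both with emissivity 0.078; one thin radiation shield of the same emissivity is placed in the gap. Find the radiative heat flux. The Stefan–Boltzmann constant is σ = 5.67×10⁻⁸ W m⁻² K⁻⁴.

q ≈ 552 W/m²

Each of the 2 gaps contributes resistance (2/ε − 1) = 2/0.078 − 1 = 24.64; total = 49.28.
q = σ(T₁⁴ − T₂⁴) / 49.28 = 5.67×10⁻⁸ × 4.80×10^11 / 49.28 = 552 W/m².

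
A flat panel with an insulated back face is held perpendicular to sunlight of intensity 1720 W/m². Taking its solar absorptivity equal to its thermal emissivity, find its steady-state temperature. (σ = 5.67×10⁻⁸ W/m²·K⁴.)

T ≈ 417 K

Absorbed flux αS = emitted flux εσT⁴ (one radiating face); with α = ε, T = (S/σ)^(1/4).
T = (1720 / 5.67×10⁻⁸)^(1/4) = (3.03×10^10)^(1/4).
T = 417 K.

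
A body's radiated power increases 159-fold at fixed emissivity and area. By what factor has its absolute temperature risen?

P ∝ T⁴ ⇒ T ∝ P^(1/4), so T scales by (159)^(1/4) = 3.55.

factor ≈ 3.55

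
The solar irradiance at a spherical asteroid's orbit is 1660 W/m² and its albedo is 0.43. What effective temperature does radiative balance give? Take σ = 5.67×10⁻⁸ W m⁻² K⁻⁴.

T ≈ 254 K

Power absorbed = (1−a)S·πR²; power emitted = 4πR²σT⁴. Equating and cancelling πR²:
T = ((1−a)S / 4σ)^(1/4) = (946 / (4 × 5.67×10⁻⁸))^(1/4) = (4.17×10^9)^(1/4).
T = 254 K.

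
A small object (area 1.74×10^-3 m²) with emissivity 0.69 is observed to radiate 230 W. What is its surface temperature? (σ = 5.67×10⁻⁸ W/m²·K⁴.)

From P = εσAT⁴, T = (P / εσA)^(1/4) = (230 / (0.69 × 5.67×10⁻⁸ × 1.74×10^-3))^(1/4).
T = (3.38×10^12)^(1/4) = 1360 K.

T ≈ 1360 K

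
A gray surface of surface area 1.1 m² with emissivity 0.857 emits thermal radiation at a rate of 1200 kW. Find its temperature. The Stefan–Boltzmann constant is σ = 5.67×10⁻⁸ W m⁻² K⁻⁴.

From P = εσAT⁴, T = (P / εσA)^(1/4) = (1.20×10^6 / (0.857 × 5.67×10⁻⁸ × 1.10))^(1/4).
T = (2.25×10^13)^(1/4) = 2180 K.

T ≈ 2180 K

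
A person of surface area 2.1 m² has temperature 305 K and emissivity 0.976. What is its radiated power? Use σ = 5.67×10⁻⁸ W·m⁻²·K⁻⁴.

P = εσAT⁴ = 0.976 × 5.67×10⁻⁸ × 2.10 × (305)⁴ = 0.976 × 5.67×10⁻⁸ × 2.10 × 8.65×10^9.
P = 1010 W.

P ≈ 1010 W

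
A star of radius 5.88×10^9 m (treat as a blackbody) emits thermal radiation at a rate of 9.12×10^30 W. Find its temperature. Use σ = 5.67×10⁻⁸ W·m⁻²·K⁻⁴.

A = 4πr² = 4π × (5.88×10^9)² = 4.34×10^20 m².
From P = σAT⁴, T = (P / σA)^(1/4) = (9.12×10^30 / (5.67×10⁻⁸ × 4.34×10^20))^(1/4).
T = (3.70×10^17)^(1/4) = 24700 K.

T ≈ 24700 K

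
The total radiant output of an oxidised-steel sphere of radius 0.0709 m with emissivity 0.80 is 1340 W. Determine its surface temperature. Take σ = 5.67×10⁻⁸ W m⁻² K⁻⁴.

A = 4πr² = 4π × (0.0709)² = 0.0632 m².
From P = εσAT⁴, T = (P / εσA)^(1/4) = (1340 / (0.80 × 5.67×10⁻⁸ × 0.0632))^(1/4).
T = (4.68×10^11)^(1/4) = 827 K.

T ≈ 827 K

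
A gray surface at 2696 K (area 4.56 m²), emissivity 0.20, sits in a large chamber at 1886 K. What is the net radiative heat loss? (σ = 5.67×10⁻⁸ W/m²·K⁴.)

Q ≈ 2.08×10^6 W

Q = εσA(T⁴ − T_s⁴). T⁴ − T_s⁴ = (2696)⁴ − (1886)⁴ = 5.28×10^13 − 1.27×10^13 = 4.02×10^13 K⁴.
Q = 0.20 × 5.67×10⁻⁸ × 4.56 × 4.02×10^13 = 2.08×10^6 W.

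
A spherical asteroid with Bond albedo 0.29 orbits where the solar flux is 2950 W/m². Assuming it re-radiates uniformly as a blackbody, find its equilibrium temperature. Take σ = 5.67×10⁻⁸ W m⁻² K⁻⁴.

T ≈ 310 K

Power absorbed = (1−a)S·πR²; power emitted = 4πR²σT⁴. Equating and cancelling πR²:
T = ((1−a)S / 4σ)^(1/4) = (2090 / (4 × 5.67×10⁻⁸))^(1/4) = (9.24×10^9)^(1/4).
T = 310 K.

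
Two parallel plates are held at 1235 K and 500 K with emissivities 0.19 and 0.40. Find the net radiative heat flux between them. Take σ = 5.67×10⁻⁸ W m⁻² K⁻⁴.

For two large parallel gray plates, q = σ(T₁⁴ − T₂⁴) / (1/ε₁ + 1/ε₂ − 1).
1/ε₁ + 1/ε₂ − 1 = 1/0.19 + 1/0.40 − 1 = 6.763.
T₁⁴ − T₂⁴ = 2.33×10^12 − 6.25×10^10 = 2.26×10^12 K⁴.
q = 5.67×10⁻⁸ × 2.26×10^12 / 6.763 = 19000 W/m².

q ≈ 19000 W/m²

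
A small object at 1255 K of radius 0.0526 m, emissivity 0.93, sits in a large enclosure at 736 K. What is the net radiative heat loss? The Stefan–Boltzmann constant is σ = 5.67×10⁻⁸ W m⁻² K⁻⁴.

A = 4πr² = 4π × (0.0526)² = 0.0348 m².
Q = εσA(T⁴ − T_s⁴). T⁴ − T_s⁴ = (1255)⁴ − (736)⁴ = 2.48×10^12 − 2.93×10^11 = 2.19×10^12 K⁴.
Q = 0.93 × 5.67×10⁻⁸ × 0.0348 × 2.19×10^12 = 4010 W.

Q ≈ 4010 W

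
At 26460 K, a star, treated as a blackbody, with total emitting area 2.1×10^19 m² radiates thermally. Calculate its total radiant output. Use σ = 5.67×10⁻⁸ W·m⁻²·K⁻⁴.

P = σAT⁴ = 5.67×10⁻⁸ × 2.10×10^19 × (26460)⁴ = 5.67×10⁻⁸ × 2.10×10^19 × 4.90×10^17.
P = 5.84×10^29 W.

P ≈ 5.84×10^29 W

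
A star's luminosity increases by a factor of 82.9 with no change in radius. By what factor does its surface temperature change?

factor ≈ 3.02

P ∝ T⁴ ⇒ T ∝ P^(1/4), so T scales by (82.9)^(1/4) = 3.02.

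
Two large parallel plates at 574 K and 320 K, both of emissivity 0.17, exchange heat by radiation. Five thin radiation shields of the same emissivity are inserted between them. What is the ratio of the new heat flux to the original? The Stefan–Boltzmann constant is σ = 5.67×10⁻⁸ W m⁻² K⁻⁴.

With N identical shields there are N+1 = 6 gaps in series, each with the same radiative resistance, so the flux falls to 1/(N+1) of its unshielded value.

ratio ≈ 0.167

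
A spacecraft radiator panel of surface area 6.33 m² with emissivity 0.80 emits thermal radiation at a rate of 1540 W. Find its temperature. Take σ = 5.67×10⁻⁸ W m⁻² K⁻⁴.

From P = εσAT⁴, T = (P / εσA)^(1/4) = (1540 / (0.80 × 5.67×10⁻⁸ × 6.33))^(1/4).
T = (5.36×10^9)^(1/4) = 271 K.

T ≈ 271 K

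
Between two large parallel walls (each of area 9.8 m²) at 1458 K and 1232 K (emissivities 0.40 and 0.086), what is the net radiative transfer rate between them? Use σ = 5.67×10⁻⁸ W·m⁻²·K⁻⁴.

For two large parallel gray plates, q = σ(T₁⁴ − T₂⁴) / (1/ε₁ + 1/ε₂ − 1).
1/ε₁ + 1/ε₂ − 1 = 1/0.40 + 1/0.086 − 1 = 13.13.
T₁⁴ − T₂⁴ = 4.52×10^12 − 2.30×10^12 = 2.22×10^12 K⁴.
q = 5.67×10⁻⁸ × 2.22×10^12 / 13.13 = 9570 W/m².
Q = q·A = 9570 × 9.8 = 93800 W.

Q ≈ 93800 W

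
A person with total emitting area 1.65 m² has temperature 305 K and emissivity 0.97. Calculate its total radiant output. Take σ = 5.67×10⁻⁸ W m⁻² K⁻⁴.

P ≈ 785 W

P = εσAT⁴ = 0.97 × 5.67×10⁻⁸ × 1.65 × (305)⁴ = 0.97 × 5.67×10⁻⁸ × 1.65 × 8.65×10^9.
P = 785 W.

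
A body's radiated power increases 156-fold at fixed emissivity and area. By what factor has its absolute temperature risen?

P ∝ T⁴ ⇒ T ∝ P^(1/4), so T scales by (156)^(1/4) = 3.53.

factor ≈ 3.53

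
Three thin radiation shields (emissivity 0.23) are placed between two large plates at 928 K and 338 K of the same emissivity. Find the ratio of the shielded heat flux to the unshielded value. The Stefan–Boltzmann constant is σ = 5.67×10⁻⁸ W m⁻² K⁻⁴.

With N identical shields there are N+1 = 4 gaps in series, each with the same radiative resistance, so the flux falls to 1/(N+1) of its unshielded value.

ratio ≈ 0.250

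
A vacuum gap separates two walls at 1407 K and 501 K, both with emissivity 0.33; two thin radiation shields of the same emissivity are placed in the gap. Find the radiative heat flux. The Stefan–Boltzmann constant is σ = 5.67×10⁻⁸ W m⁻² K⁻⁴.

q ≈ 14400 W/m²

Each of the 3 gaps contributes resistance (2/ε − 1) = 2/0.33 − 1 = 5.061; total = 15.18.
q = σ(T₁⁴ − T₂⁴) / 15.18 = 5.67×10⁻⁸ × 3.86×10^12 / 15.18 = 14400 W/m².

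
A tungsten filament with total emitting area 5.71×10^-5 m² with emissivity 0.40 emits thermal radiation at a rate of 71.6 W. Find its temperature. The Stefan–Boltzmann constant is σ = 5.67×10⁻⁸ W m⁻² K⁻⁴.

T ≈ 2730 K

From P = εσAT⁴, T = (P / εσA)^(1/4) = (71.6 / (0.40 × 5.67×10⁻⁸ × 5.71×10^-5))^(1/4).
T = (5.53×10^13)^(1/4) = 2730 K.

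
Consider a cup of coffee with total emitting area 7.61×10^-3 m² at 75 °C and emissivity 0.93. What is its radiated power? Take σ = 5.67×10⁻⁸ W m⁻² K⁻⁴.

P ≈ 5.89 W

75 °C = 348 K.
P = εσAT⁴ = 0.93 × 5.67×10⁻⁸ × 7.61×10^-3 × (348)⁴ = 0.93 × 5.67×10⁻⁸ × 7.61×10^-3 × 1.47×10^10.
P = 5.89 W.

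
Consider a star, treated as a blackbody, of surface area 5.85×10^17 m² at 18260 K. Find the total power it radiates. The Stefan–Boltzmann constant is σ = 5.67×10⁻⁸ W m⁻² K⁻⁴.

P = σAT⁴ = 5.67×10⁻⁸ × 5.85×10^17 × (18260)⁴ = 5.67×10⁻⁸ × 5.85×10^17 × 1.11×10^17.
P = 3.69×10^27 W.

P ≈ 3.69×10^27 W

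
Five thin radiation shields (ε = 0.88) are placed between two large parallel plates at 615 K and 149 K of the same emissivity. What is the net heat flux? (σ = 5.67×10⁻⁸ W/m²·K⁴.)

q ≈ 1060 W/m²

Each of the 6 gaps contributes resistance (2/ε − 1) = 2/0.88 − 1 = 1.273; total = 7.636.
q = σ(T₁⁴ − T₂⁴) / 7.636 = 5.67×10⁻⁸ × 1.43×10^11 / 7.636 = 1060 W/m².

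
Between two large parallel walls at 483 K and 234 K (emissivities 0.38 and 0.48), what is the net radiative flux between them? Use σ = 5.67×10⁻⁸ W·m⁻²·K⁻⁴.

For two large parallel gray plates, q = σ(T₁⁴ − T₂⁴) / (1/ε₁ + 1/ε₂ − 1).
1/ε₁ + 1/ε₂ − 1 = 1/0.38 + 1/0.48 − 1 = 3.715.
T₁⁴ − T₂⁴ = 5.44×10^10 − 3.00×10^9 = 5.14×10^10 K⁴.
q = 5.67×10⁻⁸ × 5.14×10^10 / 3.715 = 785 W/m².

q ≈ 785 W/m²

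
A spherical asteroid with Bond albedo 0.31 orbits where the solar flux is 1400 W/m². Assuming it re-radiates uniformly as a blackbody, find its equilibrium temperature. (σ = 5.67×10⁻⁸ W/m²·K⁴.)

Power absorbed = (1−a)S·πR²; power emitted = 4πR²σT⁴. Equating and cancelling πR²:
T = ((1−a)S / 4σ)^(1/4) = (966 / (4 × 5.67×10⁻⁸))^(1/4) = (4.26×10^9)^(1/4).
T = 255 K.

T ≈ 255 K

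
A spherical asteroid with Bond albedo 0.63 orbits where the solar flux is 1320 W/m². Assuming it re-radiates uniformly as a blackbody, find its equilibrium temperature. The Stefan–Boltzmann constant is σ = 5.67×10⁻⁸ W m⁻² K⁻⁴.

Power absorbed = (1−a)S·πR²; power emitted = 4πR²σT⁴. Equating and cancelling πR²:
T = ((1−a)S / 4σ)^(1/4) = (488 / (4 × 5.67×10⁻⁸))^(1/4) = (2.15×10^9)^(1/4).
T = 215 K.

T ≈ 215 K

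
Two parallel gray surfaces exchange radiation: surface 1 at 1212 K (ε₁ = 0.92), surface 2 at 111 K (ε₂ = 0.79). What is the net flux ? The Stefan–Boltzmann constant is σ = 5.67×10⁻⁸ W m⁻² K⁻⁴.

q ≈ 90400 W/m²

For two large parallel gray plates, q = σ(T₁⁴ − T₂⁴) / (1/ε₁ + 1/ε₂ − 1).
1/ε₁ + 1/ε₂ − 1 = 1/0.92 + 1/0.79 − 1 = 1.353.
T₁⁴ − T₂⁴ = 2.16×10^12 − 1.52×10^8 = 2.16×10^12 K⁴.
q = 5.67×10⁻⁸ × 2.16×10^12 / 1.353 = 90400 W/m².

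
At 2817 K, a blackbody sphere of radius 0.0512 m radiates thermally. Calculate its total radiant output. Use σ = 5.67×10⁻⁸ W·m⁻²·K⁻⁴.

P ≈ 1.18×10^5 W

A = 4πr² = 4π × (0.0512)² = 0.0329 m².
P = σAT⁴ = 5.67×10⁻⁸ × 0.0329 × (2817)⁴ = 5.67×10⁻⁸ × 0.0329 × 6.30×10^13.
P = 1.18×10^5 W.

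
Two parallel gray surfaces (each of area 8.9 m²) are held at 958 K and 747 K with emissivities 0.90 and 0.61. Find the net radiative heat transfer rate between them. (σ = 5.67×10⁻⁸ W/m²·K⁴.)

For two large parallel gray plates, q = σ(T₁⁴ − T₂⁴) / (1/ε₁ + 1/ε₂ − 1).
1/ε₁ + 1/ε₂ − 1 = 1/0.90 + 1/0.61 − 1 = 1.750.
T₁⁴ − T₂⁴ = 8.42×10^11 − 3.11×10^11 = 5.31×10^11 K⁴.
q = 5.67×10⁻⁸ × 5.31×10^11 / 1.750 = 17200 W/m².
Q = q·A = 17200 × 8.9 = 1.53×10^5 W.

Q ≈ 1.53×10^5 W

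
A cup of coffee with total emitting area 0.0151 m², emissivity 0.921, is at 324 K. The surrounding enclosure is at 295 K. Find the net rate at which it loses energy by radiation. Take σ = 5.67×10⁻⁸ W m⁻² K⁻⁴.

Q = εσA(T⁴ − T_s⁴). T⁴ − T_s⁴ = (324)⁴ − (295)⁴ = 1.10×10^10 − 7.57×10^9 = 3.45×10^9 K⁴.
Q = 0.921 × 5.67×10⁻⁸ × 0.0151 × 3.45×10^9 = 2.72 W.

Q ≈ 2.72 W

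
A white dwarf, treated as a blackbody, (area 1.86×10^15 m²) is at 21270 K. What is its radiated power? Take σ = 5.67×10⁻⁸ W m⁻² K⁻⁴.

P ≈ 2.16×10^25 W

P = σAT⁴ = 5.67×10⁻⁸ × 1.86×10^15 × (21270)⁴ = 5.67×10⁻⁸ × 1.86×10^15 × 2.05×10^17.
P = 2.16×10^25 W.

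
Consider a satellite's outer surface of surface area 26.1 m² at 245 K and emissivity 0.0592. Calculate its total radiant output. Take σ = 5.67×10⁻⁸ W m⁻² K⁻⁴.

P ≈ 316 W

P = εσAT⁴ = 0.0592 × 5.67×10⁻⁸ × 26.1 × (245)⁴ = 0.0592 × 5.67×10⁻⁸ × 26.1 × 3.60×10^9.
P = 316 W.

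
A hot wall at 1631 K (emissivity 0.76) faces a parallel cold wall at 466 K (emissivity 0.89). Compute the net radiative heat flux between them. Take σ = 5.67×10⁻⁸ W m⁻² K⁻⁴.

For two large parallel gray plates, q = σ(T₁⁴ − T₂⁴) / (1/ε₁ + 1/ε₂ − 1).
1/ε₁ + 1/ε₂ − 1 = 1/0.76 + 1/0.89 − 1 = 1.439.
T₁⁴ − T₂⁴ = 7.08×10^12 − 4.72×10^10 = 7.03×10^12 K⁴.
q = 5.67×10⁻⁸ × 7.03×10^12 / 1.439 = 2.77×10^5 W/m².

q ≈ 2.77×10^5 W/m²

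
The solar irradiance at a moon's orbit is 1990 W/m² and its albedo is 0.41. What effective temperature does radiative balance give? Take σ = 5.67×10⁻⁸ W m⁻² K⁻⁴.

Power absorbed = (1−a)S·πR²; power emitted = 4πR²σT⁴. Equating and cancelling πR²:
T = ((1−a)S / 4σ)^(1/4) = (1170 / (4 × 5.67×10⁻⁸))^(1/4) = (5.18×10^9)^(1/4).
T = 268 K.

T ≈ 268 K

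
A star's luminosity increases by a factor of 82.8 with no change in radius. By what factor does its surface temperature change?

factor ≈ 3.02

P ∝ T⁴ ⇒ T ∝ P^(1/4), so T scales by (82.8)^(1/4) = 3.02.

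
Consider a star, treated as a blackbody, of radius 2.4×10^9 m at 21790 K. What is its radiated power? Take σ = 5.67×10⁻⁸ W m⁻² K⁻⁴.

P ≈ 9.25×10^29 W

A = 4πr² = 4π × (2.4×10^9)² = 7.24×10^19 m².
P = σAT⁴ = 5.67×10⁻⁸ × 7.24×10^19 × (21790)⁴ = 5.67×10⁻⁸ × 7.24×10^19 × 2.25×10^17.
P = 9.25×10^29 W.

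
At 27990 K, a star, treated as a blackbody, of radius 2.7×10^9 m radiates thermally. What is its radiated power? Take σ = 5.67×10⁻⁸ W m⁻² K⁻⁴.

A = 4πr² = 4π × (2.7×10^9)² = 9.16×10^19 m².
P = σAT⁴ = 5.67×10⁻⁸ × 9.16×10^19 × (27990)⁴ = 5.67×10⁻⁸ × 9.16×10^19 × 6.14×10^17.
P = 3.19×10^30 W.

P ≈ 3.19×10^30 W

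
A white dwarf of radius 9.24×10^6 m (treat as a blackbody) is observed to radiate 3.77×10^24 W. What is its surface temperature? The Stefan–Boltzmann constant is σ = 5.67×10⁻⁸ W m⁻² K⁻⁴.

A = 4πr² = 4π × (9.24×10^6)² = 1.07×10^15 m².
From P = σAT⁴, T = (P / σA)^(1/4) = (3.77×10^24 / (5.67×10⁻⁸ × 1.07×10^15))^(1/4).
T = (6.20×10^16)^(1/4) = 15800 K.

T ≈ 15800 K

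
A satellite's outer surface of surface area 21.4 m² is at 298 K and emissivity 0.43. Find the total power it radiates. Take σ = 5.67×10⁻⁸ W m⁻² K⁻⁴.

Stefan–Boltzmann: P = εσAT⁴ = 0.43 × 5.67×10⁻⁸ × 21.4 × (298)⁴ = 0.43 × 5.67×10⁻⁸ × 21.4 × 7.89×10^9.
P = 4110 W.

P ≈ 4110 W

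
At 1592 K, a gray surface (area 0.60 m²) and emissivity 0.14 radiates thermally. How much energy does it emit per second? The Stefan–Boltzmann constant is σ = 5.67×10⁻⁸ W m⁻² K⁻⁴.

P ≈ 30600 W

Stefan–Boltzmann: P = εσAT⁴ = 0.14 × 5.67×10⁻⁸ × 0.600 × (1592)⁴ = 0.14 × 5.67×10⁻⁸ × 0.600 × 6.42×10^12.
P = 30600 W.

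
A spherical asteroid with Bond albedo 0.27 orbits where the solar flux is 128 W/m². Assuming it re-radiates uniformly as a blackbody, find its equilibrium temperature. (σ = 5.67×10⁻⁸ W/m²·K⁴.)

Power absorbed = (1−a)S·πR²; power emitted = 4πR²σT⁴. Equating and cancelling πR²:
T = ((1−a)S / 4σ)^(1/4) = (93.4 / (4 × 5.67×10⁻⁸))^(1/4) = (4.12×10^8)^(1/4).
T = 142 K.

T ≈ 142 K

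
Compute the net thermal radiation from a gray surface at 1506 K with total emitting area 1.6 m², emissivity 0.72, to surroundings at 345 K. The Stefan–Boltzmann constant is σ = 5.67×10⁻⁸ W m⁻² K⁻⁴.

Q = εσA(T⁴ − T_s⁴). T⁴ − T_s⁴ = (1506)⁴ − (345)⁴ = 5.14×10^12 − 1.42×10^10 = 5.13×10^12 K⁴.
Q = 0.72 × 5.67×10⁻⁸ × 1.60 × 5.13×10^12 = 3.35×10^5 W.

Q ≈ 3.35×10^5 W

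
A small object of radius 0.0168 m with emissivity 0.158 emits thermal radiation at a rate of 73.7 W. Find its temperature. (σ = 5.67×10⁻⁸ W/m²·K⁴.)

A = 4πr² = 4π × (0.0168)² = 3.55×10^-3 m².
From P = εσAT⁴, T = (P / εσA)^(1/4) = (73.7 / (0.158 × 5.67×10⁻⁸ × 3.55×10^-3))^(1/4).
T = (2.32×10^12)^(1/4) = 1230 K.

T ≈ 1230 K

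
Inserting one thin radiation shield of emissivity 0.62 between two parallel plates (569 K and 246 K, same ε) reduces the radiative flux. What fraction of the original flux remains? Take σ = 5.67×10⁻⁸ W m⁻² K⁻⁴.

ratio ≈ 0.500

With N identical shields there are N+1 = 2 gaps in series, each with the same radiative resistance, so the flux falls to 1/(N+1) of its unshielded value.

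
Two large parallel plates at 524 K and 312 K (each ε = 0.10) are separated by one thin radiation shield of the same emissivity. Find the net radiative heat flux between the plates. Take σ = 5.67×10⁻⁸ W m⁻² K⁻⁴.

q ≈ 98.4 W/m²

Each of the 2 gaps contributes resistance (2/ε − 1) = 2/0.10 − 1 = 19.00; total = 38.00.
q = σ(T₁⁴ − T₂⁴) / 38.00 = 5.67×10⁻⁸ × 6.59×10^10 / 38.00 = 98.4 W/m².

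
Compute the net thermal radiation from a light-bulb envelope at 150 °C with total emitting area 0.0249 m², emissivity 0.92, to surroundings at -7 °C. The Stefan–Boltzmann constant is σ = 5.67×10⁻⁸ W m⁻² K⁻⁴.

Convert: 150 °C = 423 K; -7 °C = 266 K.
Q = εσA(T⁴ − T_s⁴). T⁴ − T_s⁴ = (423)⁴ − (266)⁴ = 3.20×10^10 − 5.01×10^9 = 2.70×10^10 K⁴.
Q = 0.92 × 5.67×10⁻⁸ × 0.0249 × 2.70×10^10 = 35.1 W.

Q ≈ 35.1 W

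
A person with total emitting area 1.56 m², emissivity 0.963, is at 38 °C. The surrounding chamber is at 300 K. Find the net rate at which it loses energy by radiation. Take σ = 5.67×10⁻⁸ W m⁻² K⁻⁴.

Convert: 38 °C = 311 K.
Q = εσA(T⁴ − T_s⁴). T⁴ − T_s⁴ = (311)⁴ − (300)⁴ = 9.35×10^9 − 8.10×10^9 = 1.25×10^9 K⁴.
Q = 0.963 × 5.67×10⁻⁸ × 1.56 × 1.25×10^9 = 107 W.

Q ≈ 107 W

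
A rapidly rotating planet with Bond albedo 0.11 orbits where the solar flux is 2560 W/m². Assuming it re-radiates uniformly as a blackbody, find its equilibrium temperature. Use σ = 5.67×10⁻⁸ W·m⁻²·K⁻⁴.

T ≈ 317 K

Power absorbed = (1−a)S·πR²; power emitted = 4πR²σT⁴. Equating and cancelling πR²:
T = ((1−a)S / 4σ)^(1/4) = (2280 / (4 × 5.67×10⁻⁸))^(1/4) = (1.00×10^10)^(1/4).
T = 317 K.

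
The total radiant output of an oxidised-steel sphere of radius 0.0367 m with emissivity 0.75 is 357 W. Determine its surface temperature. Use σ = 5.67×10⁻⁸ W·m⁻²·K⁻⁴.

A = 4πr² = 4π × (0.0367)² = 0.0169 m².
From P = εσAT⁴, T = (P / εσA)^(1/4) = (357 / (0.75 × 5.67×10⁻⁸ × 0.0169))^(1/4).
T = (4.96×10^11)^(1/4) = 839 K.

T ≈ 839 K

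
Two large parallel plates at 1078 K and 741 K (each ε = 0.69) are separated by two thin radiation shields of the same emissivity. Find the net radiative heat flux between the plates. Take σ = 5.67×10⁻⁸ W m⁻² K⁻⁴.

Each of the 3 gaps contributes resistance (2/ε − 1) = 2/0.69 − 1 = 1.899; total = 5.696.
q = σ(T₁⁴ − T₂⁴) / 5.696 = 5.67×10⁻⁸ × 1.05×10^12 / 5.696 = 10400 W/m².

q ≈ 10400 W/m²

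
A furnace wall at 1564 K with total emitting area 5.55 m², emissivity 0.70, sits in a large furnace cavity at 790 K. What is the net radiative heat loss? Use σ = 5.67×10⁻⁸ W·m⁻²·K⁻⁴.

Q ≈ 1.23×10^6 W

Q = εσA(T⁴ − T_s⁴). T⁴ − T_s⁴ = (1564)⁴ − (790)⁴ = 5.98×10^12 − 3.90×10^11 = 5.59×10^12 K⁴.
Q = 0.70 × 5.67×10⁻⁸ × 5.55 × 5.59×10^12 = 1.23×10^6 W.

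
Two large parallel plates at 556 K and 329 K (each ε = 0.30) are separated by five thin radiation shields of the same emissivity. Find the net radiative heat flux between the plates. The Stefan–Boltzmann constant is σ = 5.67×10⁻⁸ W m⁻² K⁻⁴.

Each of the 6 gaps contributes resistance (2/ε − 1) = 2/0.30 − 1 = 5.667; total = 34.00.
q = σ(T₁⁴ − T₂⁴) / 34.00 = 5.67×10⁻⁸ × 8.38×10^10 / 34.00 = 140 W/m².

q ≈ 140 W/m²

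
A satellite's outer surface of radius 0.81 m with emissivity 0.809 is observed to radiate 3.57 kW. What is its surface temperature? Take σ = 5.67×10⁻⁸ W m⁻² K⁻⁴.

T ≈ 312 K

A = 4πr² = 4π × (0.81)² = 8.24 m².
From P = εσAT⁴, T = (P / εσA)^(1/4) = (3570 / (0.809 × 5.67×10⁻⁸ × 8.24))^(1/4).
T = (9.44×10^9)^(1/4) = 312 K.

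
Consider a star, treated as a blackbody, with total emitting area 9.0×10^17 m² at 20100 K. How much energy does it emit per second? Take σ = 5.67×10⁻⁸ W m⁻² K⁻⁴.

P ≈ 8.33×10^27 W

P = σAT⁴ = 5.67×10⁻⁸ × 9.00×10^17 × (20100)⁴ = 5.67×10⁻⁸ × 9.00×10^17 × 1.63×10^17.
P = 8.33×10^27 W.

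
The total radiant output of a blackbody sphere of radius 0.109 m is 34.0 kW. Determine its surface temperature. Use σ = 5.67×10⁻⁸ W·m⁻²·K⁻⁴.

T ≈ 1420 K

A = 4πr² = 4π × (0.109)² = 0.149 m².
From P = σAT⁴, T = (P / σA)^(1/4) = (34000 / (5.67×10⁻⁸ × 0.149))^(1/4).
T = (4.02×10^12)^(1/4) = 1420 K.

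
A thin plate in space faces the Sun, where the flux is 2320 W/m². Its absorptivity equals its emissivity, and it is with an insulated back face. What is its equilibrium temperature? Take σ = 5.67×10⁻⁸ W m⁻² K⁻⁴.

T ≈ 450 K

Absorbed flux αS = emitted flux εσT⁴ (one radiating face); with α = ε, T = (S/σ)^(1/4).
T = (2320 / 5.67×10⁻⁸)^(1/4) = (4.09×10^10)^(1/4).
T = 450 K.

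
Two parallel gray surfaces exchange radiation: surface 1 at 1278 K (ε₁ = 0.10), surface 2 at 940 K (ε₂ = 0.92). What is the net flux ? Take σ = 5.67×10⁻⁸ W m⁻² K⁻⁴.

q ≈ 10600 W/m²

For two large parallel gray plates, q = σ(T₁⁴ − T₂⁴) / (1/ε₁ + 1/ε₂ − 1).
1/ε₁ + 1/ε₂ − 1 = 1/0.10 + 1/0.92 − 1 = 10.09.
T₁⁴ − T₂⁴ = 2.67×10^12 − 7.81×10^11 = 1.89×10^12 K⁴.
q = 5.67×10⁻⁸ × 1.89×10^12 / 10.09 = 10600 W/m².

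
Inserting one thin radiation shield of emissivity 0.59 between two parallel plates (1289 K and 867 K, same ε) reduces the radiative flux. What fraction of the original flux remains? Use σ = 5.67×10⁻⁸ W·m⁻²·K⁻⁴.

With N identical shields there are N+1 = 2 gaps in series, each with the same radiative resistance, so the flux falls to 1/(N+1) of its unshielded value.

ratio ≈ 0.500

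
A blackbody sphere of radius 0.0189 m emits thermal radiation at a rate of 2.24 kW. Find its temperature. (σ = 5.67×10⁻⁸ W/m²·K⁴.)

A = 4πr² = 4π × (0.0189)² = 4.49×10^-3 m².
From P = σAT⁴, T = (P / σA)^(1/4) = (2240 / (5.67×10⁻⁸ × 4.49×10^-3))^(1/4).
T = (8.80×10^12)^(1/4) = 1720 K.

T ≈ 1720 K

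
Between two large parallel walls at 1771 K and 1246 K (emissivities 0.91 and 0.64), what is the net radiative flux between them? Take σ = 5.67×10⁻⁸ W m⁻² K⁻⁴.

q ≈ 2.53×10^5 W/m²

For two large parallel gray plates, q = σ(T₁⁴ − T₂⁴) / (1/ε₁ + 1/ε₂ − 1).
1/ε₁ + 1/ε₂ − 1 = 1/0.91 + 1/0.64 − 1 = 1.661.
T₁⁴ − T₂⁴ = 9.84×10^12 − 2.41×10^12 = 7.43×10^12 K⁴.
q = 5.67×10⁻⁸ × 7.43×10^12 / 1.661 = 2.53×10^5 W/m².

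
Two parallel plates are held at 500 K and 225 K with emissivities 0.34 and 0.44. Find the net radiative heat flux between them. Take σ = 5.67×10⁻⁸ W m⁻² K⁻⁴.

For two large parallel gray plates, q = σ(T₁⁴ − T₂⁴) / (1/ε₁ + 1/ε₂ − 1).
1/ε₁ + 1/ε₂ − 1 = 1/0.34 + 1/0.44 − 1 = 4.214.
T₁⁴ − T₂⁴ = 6.25×10^10 − 2.56×10^9 = 5.99×10^10 K⁴.
q = 5.67×10⁻⁸ × 5.99×10^10 / 4.214 = 806 W/m².

q ≈ 806 W/m²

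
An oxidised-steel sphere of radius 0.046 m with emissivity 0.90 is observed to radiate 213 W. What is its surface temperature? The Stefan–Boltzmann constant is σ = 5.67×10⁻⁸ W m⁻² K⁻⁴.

A = 4πr² = 4π × (0.046)² = 0.0266 m².
From P = εσAT⁴, T = (P / εσA)^(1/4) = (213 / (0.90 × 5.67×10⁻⁸ × 0.0266))^(1/4).
T = (1.57×10^11)^(1/4) = 629 K.

T ≈ 629 K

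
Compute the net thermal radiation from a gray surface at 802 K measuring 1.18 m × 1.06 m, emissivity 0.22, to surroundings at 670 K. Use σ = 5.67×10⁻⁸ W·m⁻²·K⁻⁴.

Q ≈ 3310 W

A = 1.18 × 1.06 = 1.25 m².
Q = εσA(T⁴ − T_s⁴). T⁴ − T_s⁴ = (802)⁴ − (670)⁴ = 4.14×10^11 − 2.02×10^11 = 2.12×10^11 K⁴.
Q = 0.22 × 5.67×10⁻⁸ × 1.25 × 2.12×10^11 = 3310 W.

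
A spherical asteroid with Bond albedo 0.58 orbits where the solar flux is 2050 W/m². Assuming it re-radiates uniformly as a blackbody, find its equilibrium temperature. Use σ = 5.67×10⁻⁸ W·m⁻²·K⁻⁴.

Power absorbed = (1−a)S·πR²; power emitted = 4πR²σT⁴. Equating and cancelling πR²:
T = ((1−a)S / 4σ)^(1/4) = (861 / (4 × 5.67×10⁻⁸))^(1/4) = (3.80×10^9)^(1/4).
T = 248 K.

T ≈ 248 K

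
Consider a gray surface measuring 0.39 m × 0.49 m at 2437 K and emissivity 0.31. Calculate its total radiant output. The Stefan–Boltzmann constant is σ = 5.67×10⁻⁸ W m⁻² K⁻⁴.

A = 0.39 × 0.49 = 0.191 m².
Stefan–Boltzmann: P = εσAT⁴ = 0.31 × 5.67×10⁻⁸ × 0.191 × (2437)⁴ = 0.31 × 5.67×10⁻⁸ × 0.191 × 3.53×10^13.
P = 1.18×10^5 W.

P ≈ 1.18×10^5 W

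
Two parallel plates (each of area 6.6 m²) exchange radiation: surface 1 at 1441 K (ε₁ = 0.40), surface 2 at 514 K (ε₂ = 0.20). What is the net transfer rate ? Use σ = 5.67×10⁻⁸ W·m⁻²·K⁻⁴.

For two large parallel gray plates, q = σ(T₁⁴ − T₂⁴) / (1/ε₁ + 1/ε₂ − 1).
1/ε₁ + 1/ε₂ − 1 = 1/0.40 + 1/0.20 − 1 = 6.500.
T₁⁴ − T₂⁴ = 4.31×10^12 − 6.98×10^10 = 4.24×10^12 K⁴.
q = 5.67×10⁻⁸ × 4.24×10^12 / 6.500 = 37000 W/m².
Q = q·A = 37000 × 6.6 = 2.44×10^5 W.

Q ≈ 2.44×10^5 W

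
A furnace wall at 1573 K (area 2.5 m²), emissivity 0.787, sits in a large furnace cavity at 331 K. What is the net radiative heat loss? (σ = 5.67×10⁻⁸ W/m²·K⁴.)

Q ≈ 6.82×10^5 W

Q = εσA(T⁴ − T_s⁴). T⁴ − T_s⁴ = (1573)⁴ − (331)⁴ = 6.12×10^12 − 1.20×10^10 = 6.11×10^12 K⁴.
Q = 0.787 × 5.67×10⁻⁸ × 2.50 × 6.11×10^12 = 6.82×10^5 W.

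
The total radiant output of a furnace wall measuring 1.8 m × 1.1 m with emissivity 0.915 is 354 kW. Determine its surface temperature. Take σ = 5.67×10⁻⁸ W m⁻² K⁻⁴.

A = 1.8 × 1.1 = 1.98 m².
From P = εσAT⁴, T = (P / εσA)^(1/4) = (3.54×10^5 / (0.915 × 5.67×10⁻⁸ × 1.98))^(1/4).
T = (3.45×10^12)^(1/4) = 1360 K.

T ≈ 1360 K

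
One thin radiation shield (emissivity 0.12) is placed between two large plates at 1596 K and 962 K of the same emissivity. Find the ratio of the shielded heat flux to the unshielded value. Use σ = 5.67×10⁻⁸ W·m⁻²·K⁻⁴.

With N identical shields there are N+1 = 2 gaps in series, each with the same radiative resistance, so the flux falls to 1/(N+1) of its unshielded value.

ratio ≈ 0.500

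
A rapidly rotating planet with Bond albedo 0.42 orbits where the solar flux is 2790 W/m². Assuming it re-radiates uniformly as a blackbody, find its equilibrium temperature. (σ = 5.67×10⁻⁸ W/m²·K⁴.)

T ≈ 291 K

Power absorbed = (1−a)S·πR²; power emitted = 4πR²σT⁴. Equating and cancelling πR²:
T = ((1−a)S / 4σ)^(1/4) = (1620 / (4 × 5.67×10⁻⁸))^(1/4) = (7.13×10^9)^(1/4).
T = 291 K.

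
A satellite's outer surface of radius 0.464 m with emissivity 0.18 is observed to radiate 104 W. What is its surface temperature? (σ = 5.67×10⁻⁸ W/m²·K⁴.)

T ≈ 248 K

A = 4πr² = 4π × (0.464)² = 2.71 m².
From P = εσAT⁴, T = (P / εσA)^(1/4) = (104 / (0.18 × 5.67×10⁻⁸ × 2.71))^(1/4).
T = (3.77×10^9)^(1/4) = 248 K.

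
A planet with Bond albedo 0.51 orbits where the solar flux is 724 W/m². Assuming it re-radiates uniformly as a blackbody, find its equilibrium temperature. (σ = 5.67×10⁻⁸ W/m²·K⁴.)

T ≈ 199 K

Power absorbed = (1−a)S·πR²; power emitted = 4πR²σT⁴. Equating and cancelling πR²:
T = ((1−a)S / 4σ)^(1/4) = (355 / (4 × 5.67×10⁻⁸))^(1/4) = (1.56×10^9)^(1/4).
T = 199 K.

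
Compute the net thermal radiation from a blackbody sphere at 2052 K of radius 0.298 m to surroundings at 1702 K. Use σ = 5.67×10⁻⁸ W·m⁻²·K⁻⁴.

A = 4πr² = 4π × (0.298)² = 1.12 m².
Q = σA(T⁴ − T_s⁴). T⁴ − T_s⁴ = (2052)⁴ − (1702)⁴ = 1.77×10^13 − 8.39×10^12 = 9.34×10^12 K⁴.
Q = 5.67×10⁻⁸ × 1.12 × 9.34×10^12 = 5.91×10^5 W.

Q ≈ 5.91×10^5 W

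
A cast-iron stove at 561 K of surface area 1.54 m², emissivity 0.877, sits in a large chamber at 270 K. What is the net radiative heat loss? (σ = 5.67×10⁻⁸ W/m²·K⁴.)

Q = εσA(T⁴ − T_s⁴). T⁴ − T_s⁴ = (561)⁴ − (270)⁴ = 9.90×10^10 − 5.31×10^9 = 9.37×10^10 K⁴.
Q = 0.877 × 5.67×10⁻⁸ × 1.54 × 9.37×10^10 = 7180 W.

Q ≈ 7180 W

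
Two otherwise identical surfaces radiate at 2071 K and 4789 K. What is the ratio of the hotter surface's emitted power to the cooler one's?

ratio ≈ 28.6

P ∝ T⁴, so the ratio is (4789/2071)⁴ = (2.312)⁴ = 28.6.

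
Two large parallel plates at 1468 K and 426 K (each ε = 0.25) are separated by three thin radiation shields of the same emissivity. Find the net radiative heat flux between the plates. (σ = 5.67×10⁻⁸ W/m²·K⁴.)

Each of the 4 gaps contributes resistance (2/ε − 1) = 2/0.25 − 1 = 7.000; total = 28.00.
q = σ(T₁⁴ − T₂⁴) / 28.00 = 5.67×10⁻⁸ × 4.61×10^12 / 28.00 = 9340 W/m².

q ≈ 9340 W/m²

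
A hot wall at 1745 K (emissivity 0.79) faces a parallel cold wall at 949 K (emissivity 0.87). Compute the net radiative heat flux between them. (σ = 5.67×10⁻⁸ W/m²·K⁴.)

For two large parallel gray plates, q = σ(T₁⁴ − T₂⁴) / (1/ε₁ + 1/ε₂ − 1).
1/ε₁ + 1/ε₂ − 1 = 1/0.79 + 1/0.87 − 1 = 1.415.
T₁⁴ − T₂⁴ = 9.27×10^12 − 8.11×10^11 = 8.46×10^12 K⁴.
q = 5.67×10⁻⁸ × 8.46×10^12 / 1.415 = 3.39×10^5 W/m².

q ≈ 3.39×10^5 W/m²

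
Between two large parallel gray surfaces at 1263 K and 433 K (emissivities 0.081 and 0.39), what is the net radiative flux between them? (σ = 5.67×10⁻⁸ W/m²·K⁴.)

For two large parallel gray plates, q = σ(T₁⁴ − T₂⁴) / (1/ε₁ + 1/ε₂ − 1).
1/ε₁ + 1/ε₂ − 1 = 1/0.081 + 1/0.39 − 1 = 13.91.
T₁⁴ − T₂⁴ = 2.54×10^12 − 3.52×10^10 = 2.51×10^12 K⁴.
q = 5.67×10⁻⁸ × 2.51×10^12 / 13.91 = 10200 W/m².

q ≈ 10200 W/m²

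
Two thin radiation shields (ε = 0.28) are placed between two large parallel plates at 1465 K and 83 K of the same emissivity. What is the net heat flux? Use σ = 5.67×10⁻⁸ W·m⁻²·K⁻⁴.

q ≈ 14200 W/m²

Each of the 3 gaps contributes resistance (2/ε − 1) = 2/0.28 − 1 = 6.143; total = 18.43.
q = σ(T₁⁴ − T₂⁴) / 18.43 = 5.67×10⁻⁸ × 4.61×10^12 / 18.43 = 14200 W/m².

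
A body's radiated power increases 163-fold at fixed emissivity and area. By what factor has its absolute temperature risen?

factor ≈ 3.57

P ∝ T⁴ ⇒ T ∝ P^(1/4), so T scales by (163)^(1/4) = 3.57.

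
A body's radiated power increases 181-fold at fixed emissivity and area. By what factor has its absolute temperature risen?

factor ≈ 3.67

P ∝ T⁴ ⇒ T ∝ P^(1/4), so T scales by (181)^(1/4) = 3.67.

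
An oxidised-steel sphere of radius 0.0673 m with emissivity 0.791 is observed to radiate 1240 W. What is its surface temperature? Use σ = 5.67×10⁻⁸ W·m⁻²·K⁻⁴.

A = 4πr² = 4π × (0.0673)² = 0.0569 m².
From P = εσAT⁴, T = (P / εσA)^(1/4) = (1240 / (0.791 × 5.67×10⁻⁸ × 0.0569))^(1/4).
T = (4.86×10^11)^(1/4) = 835 K.

T ≈ 835 K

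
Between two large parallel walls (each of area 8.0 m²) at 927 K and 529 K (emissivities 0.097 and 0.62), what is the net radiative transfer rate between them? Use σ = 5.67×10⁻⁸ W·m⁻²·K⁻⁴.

Q ≈ 27400 W

For two large parallel gray plates, q = σ(T₁⁴ − T₂⁴) / (1/ε₁ + 1/ε₂ − 1).
1/ε₁ + 1/ε₂ − 1 = 1/0.097 + 1/0.62 − 1 = 10.92.
T₁⁴ − T₂⁴ = 7.38×10^11 − 7.83×10^10 = 6.60×10^11 K⁴.
q = 5.67×10⁻⁸ × 6.60×10^11 / 10.92 = 3430 W/m².
Q = q·A = 3430 × 8.0 = 27400 W.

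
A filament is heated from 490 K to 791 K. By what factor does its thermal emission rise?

P ∝ T⁴, so the ratio is (791/490)⁴ = (1.614)⁴ = 6.79.

ratio ≈ 6.79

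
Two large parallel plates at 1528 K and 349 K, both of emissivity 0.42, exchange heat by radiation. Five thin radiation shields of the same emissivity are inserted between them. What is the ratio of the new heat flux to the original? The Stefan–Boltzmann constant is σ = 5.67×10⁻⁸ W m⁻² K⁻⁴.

ratio ≈ 0.167

With N identical shields there are N+1 = 6 gaps in series, each with the same radiative resistance, so the flux falls to 1/(N+1) of its unshielded value.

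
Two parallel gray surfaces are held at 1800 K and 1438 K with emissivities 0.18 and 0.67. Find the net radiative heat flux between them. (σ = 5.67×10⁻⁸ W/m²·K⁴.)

q ≈ 58300 W/m²

For two large parallel gray plates, q = σ(T₁⁴ − T₂⁴) / (1/ε₁ + 1/ε₂ − 1).
1/ε₁ + 1/ε₂ − 1 = 1/0.18 + 1/0.67 − 1 = 6.048.
T₁⁴ − T₂⁴ = 1.05×10^13 − 4.28×10^12 = 6.22×10^12 K⁴.
q = 5.67×10⁻⁸ × 6.22×10^12 / 6.048 = 58300 W/m².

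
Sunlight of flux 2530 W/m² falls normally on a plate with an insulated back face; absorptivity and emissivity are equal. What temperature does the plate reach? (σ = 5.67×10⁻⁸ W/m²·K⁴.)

Absorbed flux αS = emitted flux εσT⁴ (one radiating face); with α = ε, T = (S/σ)^(1/4).
T = (2530 / 5.67×10⁻⁸)^(1/4) = (4.46×10^10)^(1/4).
T = 460 K.

T ≈ 460 K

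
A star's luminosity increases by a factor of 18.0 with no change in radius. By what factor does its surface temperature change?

factor ≈ 2.06

P ∝ T⁴ ⇒ T ∝ P^(1/4), so T scales by (18.0)^(1/4) = 2.06.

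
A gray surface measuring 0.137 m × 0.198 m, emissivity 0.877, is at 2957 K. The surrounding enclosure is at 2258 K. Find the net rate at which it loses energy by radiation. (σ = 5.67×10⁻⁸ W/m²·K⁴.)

Q ≈ 68100 W

A = 0.137 × 0.198 = 0.0271 m².
Q = εσA(T⁴ − T_s⁴). T⁴ − T_s⁴ = (2957)⁴ − (2258)⁴ = 7.65×10^13 − 2.60×10^13 = 5.05×10^13 K⁴.
Q = 0.877 × 5.67×10⁻⁸ × 0.0271 × 5.05×10^13 = 68100 W.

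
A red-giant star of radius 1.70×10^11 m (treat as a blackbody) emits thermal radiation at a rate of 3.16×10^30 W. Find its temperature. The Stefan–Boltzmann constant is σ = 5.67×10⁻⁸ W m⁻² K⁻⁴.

T ≈ 3520 K

A = 4πr² = 4π × (1.70×10^11)² = 3.63×10^23 m².
From P = σAT⁴, T = (P / σA)^(1/4) = (3.16×10^30 / (5.67×10⁻⁸ × 3.63×10^23))^(1/4).
T = (1.53×10^14)^(1/4) = 3520 K.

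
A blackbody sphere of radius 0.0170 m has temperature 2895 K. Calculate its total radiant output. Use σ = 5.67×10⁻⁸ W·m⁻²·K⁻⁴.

P ≈ 14500 W

A = 4πr² = 4π × (0.0170)² = 3.63×10^-3 m².
P = σAT⁴ = 5.67×10⁻⁸ × 3.63×10^-3 × (2895)⁴ = 5.67×10⁻⁸ × 3.63×10^-3 × 7.02×10^13.
P = 14500 W.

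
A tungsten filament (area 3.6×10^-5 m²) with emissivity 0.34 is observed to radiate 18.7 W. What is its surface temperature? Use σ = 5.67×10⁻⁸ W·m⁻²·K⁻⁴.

From P = εσAT⁴, T = (P / εσA)^(1/4) = (18.7 / (0.34 × 5.67×10⁻⁸ × 3.60×10^-5))^(1/4).
T = (2.69×10^13)^(1/4) = 2280 K.

T ≈ 2280 K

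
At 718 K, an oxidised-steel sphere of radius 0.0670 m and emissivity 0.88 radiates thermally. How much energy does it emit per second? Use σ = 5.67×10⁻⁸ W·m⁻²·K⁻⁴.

A = 4πr² = 4π × (0.0670)² = 0.0564 m².
P = εσAT⁴ = 0.88 × 5.67×10⁻⁸ × 0.0564 × (718)⁴ = 0.88 × 5.67×10⁻⁸ × 0.0564 × 2.66×10^11.
P = 748 W.

P ≈ 748 W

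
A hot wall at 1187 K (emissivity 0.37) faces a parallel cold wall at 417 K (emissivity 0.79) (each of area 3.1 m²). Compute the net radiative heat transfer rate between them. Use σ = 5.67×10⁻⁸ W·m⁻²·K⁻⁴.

For two large parallel gray plates, q = σ(T₁⁴ − T₂⁴) / (1/ε₁ + 1/ε₂ − 1).
1/ε₁ + 1/ε₂ − 1 = 1/0.37 + 1/0.79 − 1 = 2.969.
T₁⁴ − T₂⁴ = 1.99×10^12 − 3.02×10^10 = 1.95×10^12 K⁴.
q = 5.67×10⁻⁸ × 1.95×10^12 / 2.969 = 37300 W/m².
Q = q·A = 37300 × 3.1 = 1.16×10^5 W.

Q ≈ 1.16×10^5 W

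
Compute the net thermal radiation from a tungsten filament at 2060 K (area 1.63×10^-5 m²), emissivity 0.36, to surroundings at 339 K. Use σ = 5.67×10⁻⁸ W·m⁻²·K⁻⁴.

Q = εσA(T⁴ − T_s⁴). T⁴ − T_s⁴ = (2060)⁴ − (339)⁴ = 1.80×10^13 − 1.32×10^10 = 1.80×10^13 K⁴.
Q = 0.36 × 5.67×10⁻⁸ × 1.63×10^-5 × 1.80×10^13 = 5.99 W.

Q ≈ 5.99 W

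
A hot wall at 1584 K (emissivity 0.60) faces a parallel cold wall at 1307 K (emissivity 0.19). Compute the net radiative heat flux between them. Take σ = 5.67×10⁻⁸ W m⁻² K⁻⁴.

q ≈ 32300 W/m²

For two large parallel gray plates, q = σ(T₁⁴ − T₂⁴) / (1/ε₁ + 1/ε₂ − 1).
1/ε₁ + 1/ε₂ − 1 = 1/0.60 + 1/0.19 − 1 = 5.930.
T₁⁴ − T₂⁴ = 6.30×10^12 − 2.92×10^12 = 3.38×10^12 K⁴.
q = 5.67×10⁻⁸ × 3.38×10^12 / 5.930 = 32300 W/m².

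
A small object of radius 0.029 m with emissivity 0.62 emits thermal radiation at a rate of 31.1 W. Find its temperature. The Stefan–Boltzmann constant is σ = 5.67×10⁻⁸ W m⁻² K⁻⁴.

A = 4πr² = 4π × (0.029)² = 0.0106 m².
From P = εσAT⁴, T = (P / εσA)^(1/4) = (31.1 / (0.62 × 5.67×10⁻⁸ × 0.0106))^(1/4).
T = (8.37×10^10)^(1/4) = 538 K.

T ≈ 538 K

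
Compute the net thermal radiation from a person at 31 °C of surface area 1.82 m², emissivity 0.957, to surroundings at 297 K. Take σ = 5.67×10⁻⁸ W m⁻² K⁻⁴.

Q ≈ 75.0 W

Convert: 31 °C = 304 K.
Q = εσA(T⁴ − T_s⁴). T⁴ − T_s⁴ = (304)⁴ − (297)⁴ = 8.54×10^9 − 7.78×10^9 = 7.60×10^8 K⁴.
Q = 0.957 × 5.67×10⁻⁸ × 1.82 × 7.60×10^8 = 75.0 W.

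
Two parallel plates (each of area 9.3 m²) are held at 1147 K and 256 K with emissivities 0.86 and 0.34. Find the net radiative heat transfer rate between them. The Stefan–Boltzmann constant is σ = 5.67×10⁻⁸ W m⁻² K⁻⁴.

For two large parallel gray plates, q = σ(T₁⁴ − T₂⁴) / (1/ε₁ + 1/ε₂ − 1).
1/ε₁ + 1/ε₂ − 1 = 1/0.86 + 1/0.34 − 1 = 3.104.
T₁⁴ − T₂⁴ = 1.73×10^12 − 4.29×10^9 = 1.73×10^12 K⁴.
q = 5.67×10⁻⁸ × 1.73×10^12 / 3.104 = 31500 W/m².
Q = q·A = 31500 × 9.3 = 2.93×10^5 W.

Q ≈ 2.93×10^5 W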